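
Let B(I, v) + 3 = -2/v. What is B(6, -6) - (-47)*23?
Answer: 3235/3 ≈ 1078.3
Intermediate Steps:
B(I, v) = -3 - 2/v
B(6, -6) - (-47)*23 = (-3 - 2/(-6)) - (-47)*23 = (-3 - 2*(-1/6)) - 47*(-23) = (-3 + 1/3) + 1081 = -8/3 + 1081 = 3235/3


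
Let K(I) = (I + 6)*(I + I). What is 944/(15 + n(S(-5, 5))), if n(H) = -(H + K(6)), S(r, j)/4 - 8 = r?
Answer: -944/141 ≈ -6.6950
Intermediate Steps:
K(I) = 2*I*(6 + I) (K(I) = (6 + I)*(2*I) = 2*I*(6 + I))
S(r, j) = 32 + 4*r
n(H) = -144 - H (n(H) = -(H + 2*6*(6 + 6)) = -(H + 2*6*12) = -(H + 144) = -(144 + H) = -144 - H)
944/(15 + n(S(-5, 5))) = 944/(15 + (-144 - (32 + 4*(-5)))) = 944/(15 + (-144 - (32 - 20))) = 944/(15 + (-144 - 1*12)) = 944/(15 + (-144 - 12)) = 944/(15 - 156) = 944/(-141) = 944*(-1/141) = -944/141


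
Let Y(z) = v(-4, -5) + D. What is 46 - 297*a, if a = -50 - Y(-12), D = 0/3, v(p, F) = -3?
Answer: 14005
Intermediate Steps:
D = 0 (D = 0*(⅓) = 0)
Y(z) = -3 (Y(z) = -3 + 0 = -3)
a = -47 (a = -50 - 1*(-3) = -50 + 3 = -47)
46 - 297*a = 46 - 297*(-47) = 46 + 13959 = 14005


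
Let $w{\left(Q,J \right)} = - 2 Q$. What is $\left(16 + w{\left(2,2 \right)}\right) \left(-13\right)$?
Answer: $-156$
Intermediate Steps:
$\left(16 + w{\left(2,2 \right)}\right) \left(-13\right) = \left(16 - 4\right) \left(-13\right) = 12 \left(-13\right) = -156$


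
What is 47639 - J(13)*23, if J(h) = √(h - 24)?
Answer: 47639 - 23*I*√11 ≈ 47639.0 - 76.282*I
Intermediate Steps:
J(h) = √(-24 + h)
47639 - J(13)*23 = 47639 - √(-24 + 13)*23 = 47639 - √(-11)*23 = 47639 - I*√11*23 = 47639 - 23*I*√11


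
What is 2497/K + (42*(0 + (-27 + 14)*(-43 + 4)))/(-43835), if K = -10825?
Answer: -67992709/94902775 ≈ -0.71645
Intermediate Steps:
2497/K + (42*(0 + (-27 + 14)*(-43 + 4)))/(-43835) = 2497/(-10825) + (42*(0 + (-27 + 14)*(-43 + 4)))/(-43835) = 2497*(-1/10825) + (42*(0 - 13*(-39)))*(-1/43835) = -2497/10825 + (42*(0 + 507))*(-1/43835) = -2497/10825 + (42*507)*(-1/43835) = -2497/10825 + 21294*(-1/43835) = -2497/10825 - 21294/43835 = -67992709/94902775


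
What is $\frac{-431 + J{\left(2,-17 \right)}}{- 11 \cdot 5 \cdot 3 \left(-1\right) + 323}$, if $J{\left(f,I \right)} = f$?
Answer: $- \frac{429}{488} \approx -0.8791$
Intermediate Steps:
$\frac{-431 + J{\left(2,-17 \right)}}{- 11 \cdot 5 \cdot 3 \left(-1\right) + 323} = \frac{-431 + 2}{- 11 \cdot 5 \cdot 3 \left(-1\right) + 323} = - \frac{429}{- 11 \cdot 15 \left(-1\right) + 323} = - \frac{429}{\left(-11\right) \left(-15\right) + 323} = - \frac{429}{165 + 323} = - \frac{429}{488}$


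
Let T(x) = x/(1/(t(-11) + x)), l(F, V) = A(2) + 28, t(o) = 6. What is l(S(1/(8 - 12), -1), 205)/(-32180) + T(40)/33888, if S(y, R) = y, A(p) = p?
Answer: 90929/1703931 ≈ 0.053364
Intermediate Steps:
l(F, V) = 30 (l(F, V) = 2 + 28 = 30)
T(x) = x*(6 + x) (T(x) = x/(1/(6 + x)) = x*(6 + x))
l(S(1/(8 - 12), -1), 205)/(-32180) + T(40)/33888 = 30/(-32180) + (40*(6 + 40))/33888 = 30*(-1/32180) + (40*46)*(1/33888) = -3/3218 + 1840*(1/33888) = -3/3218 + 115/2118 = 90929/1703931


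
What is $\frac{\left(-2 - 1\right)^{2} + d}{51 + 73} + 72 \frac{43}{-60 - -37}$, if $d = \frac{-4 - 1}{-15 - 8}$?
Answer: $- \frac{95923}{713} \approx -134.53$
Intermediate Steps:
$d = \frac{5}{23}$ ($d = - \frac{5}{-23} = \left(-5\right) \left(- \frac{1}{23}\right) = \frac{5}{23} \approx 0.21739$)
$\frac{\left(-2 - 1\right)^{2} + d}{51 + 73} + 72 \frac{43}{-60 - -37} = \frac{\left(-2 - 1\right)^{2} + \frac{5}{23}}{51 + 73} + 72 \frac{43}{-60 - -37} = \frac{\left(-3\right)^{2} + \frac{5}{23}}{124} + 72 \frac{43}{-60 + 37} = \left(9 + \frac{5}{23}\right) \frac{1}{124} + 72 \frac{43}{-23} = \frac{212}{23} \cdot \frac{1}{124} + 72 \cdot 43 \left(- \frac{1}{23}\right) = \frac{53}{713} + 72 \left(- \frac{43}{23}\right) = \frac{53}{713} - \frac{3096}{23} = - \frac{95923}{713}$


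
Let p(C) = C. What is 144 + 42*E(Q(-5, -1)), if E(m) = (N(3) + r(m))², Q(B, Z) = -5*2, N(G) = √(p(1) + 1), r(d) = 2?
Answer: 396 + 168*√2 ≈ 633.59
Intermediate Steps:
N(G) = √2 (N(G) = √(1 + 1) = √2)
Q(B, Z) = -10
E(m) = (2 + √2)² (E(m) = (√2 + 2)² = (2 + √2)²)
144 + 42*E(Q(-5, -1)) = 144 + 42*(2 + √2)²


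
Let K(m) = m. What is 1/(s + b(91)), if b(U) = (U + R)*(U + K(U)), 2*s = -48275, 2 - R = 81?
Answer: -2/43907 ≈ -4.5551e-5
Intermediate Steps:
R = -79 (R = 2 - 1*81 = 2 - 81 = -79)
s = -48275/2 (s = (½)*(-48275) = -48275/2 ≈ -24138.)
b(U) = 2*U*(-79 + U) (b(U) = (U - 79)*(U + U) = (-79 + U)*(2*U) = 2*U*(-79 + U))
1/(s + b(91)) = 1/(-48275/2 + 2*91*(-79 + 91)) = 1/(-48275/2 + 2*91*12) = 1/(-48275/2 + 2184) = 1/(-43907/2) = -2/43907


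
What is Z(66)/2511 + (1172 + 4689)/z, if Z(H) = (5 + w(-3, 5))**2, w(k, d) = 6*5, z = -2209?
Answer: -12010946/5546799 ≈ -2.1654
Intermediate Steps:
w(k, d) = 30
Z(H) = 1225 (Z(H) = (5 + 30)**2 = 35**2 = 1225)
Z(66)/2511 + (1172 + 4689)/z = 1225/2511 + (1172 + 4689)/(-2209) = 1225*(1/2511) + 5861*(-1/2209) = 1225/2511 - 5861/2209 = -12010946/5546799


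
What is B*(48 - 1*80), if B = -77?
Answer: 2464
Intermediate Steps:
B*(48 - 1*80) = -77*(48 - 1*80) = -77*(48 - 80) = -77*(-32) = 2464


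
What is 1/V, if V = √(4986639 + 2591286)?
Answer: √573/65895 ≈ 0.00036327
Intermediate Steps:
V = 115*√573 (V = √7577925 = 115*√573 ≈ 2752.8)
1/V = 1/(115*√573) = √573/65895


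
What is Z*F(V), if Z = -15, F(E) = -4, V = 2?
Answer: 60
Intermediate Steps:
Z*F(V) = -15*(-4) = 60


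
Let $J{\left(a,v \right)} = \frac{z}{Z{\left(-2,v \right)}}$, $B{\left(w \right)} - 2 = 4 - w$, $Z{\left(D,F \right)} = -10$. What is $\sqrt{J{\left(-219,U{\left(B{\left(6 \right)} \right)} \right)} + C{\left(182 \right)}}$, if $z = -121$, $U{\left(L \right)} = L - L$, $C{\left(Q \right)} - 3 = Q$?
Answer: $\frac{3 \sqrt{2190}}{10} \approx 14.039$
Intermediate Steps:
$B{\left(w \right)} = 6 - w$ ($B{\left(w \right)} = 2 - \left(-4 + w\right) = 6 - w$)
$C{\left(Q \right)} = 3 + Q$
$U{\left(L \right)} = 0$
$J{\left(a,v \right)} = \frac{121}{10}$ ($J{\left(a,v \right)} = - \frac{121}{-10} = \left(-121\right) \left(- \frac{1}{10}\right) = \frac{121}{10}$)
$\sqrt{J{\left(-219,U{\left(B{\left(6 \right)} \right)} \right)} + C{\left(182 \right)}} = \sqrt{\frac{121}{10} + \left(3 + 182\right)} = \sqrt{\frac{121}{10} + 185} = \sqrt{\frac{1971}{10}} = \frac{3 \sqrt{2190}}{10}$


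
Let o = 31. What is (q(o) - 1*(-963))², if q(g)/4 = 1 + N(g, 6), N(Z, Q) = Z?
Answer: 1190281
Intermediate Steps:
q(g) = 4 + 4*g (q(g) = 4*(1 + g) = 4 + 4*g)
(q(o) - 1*(-963))² = ((4 + 4*31) - 1*(-963))² = ((4 + 124) + 963)² = (128 + 963)² = 1091² = 1190281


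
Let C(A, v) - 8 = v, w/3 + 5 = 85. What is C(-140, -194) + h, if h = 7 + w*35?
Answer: 8221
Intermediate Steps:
w = 240 (w = -15 + 3*85 = -15 + 255 = 240)
C(A, v) = 8 + v
h = 8407 (h = 7 + 240*35 = 7 + 8400 = 8407)
C(-140, -194) + h = (8 - 194) + 8407 = -186 + 8407 = 8221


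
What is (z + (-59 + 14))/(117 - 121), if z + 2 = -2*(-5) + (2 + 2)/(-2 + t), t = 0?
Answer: 39/4 ≈ 9.7500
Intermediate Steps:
z = 6 (z = -2 + (-2*(-5) + (2 + 2)/(-2 + 0)) = -2 + (10 + 4/(-2)) = -2 + (10 + 4*(-½)) = -2 + (10 - 2) = -2 + 8 = 6)
(z + (-59 + 14))/(117 - 121) = (6 + (-59 + 14))/(117 - 121) = (6 - 45)/(-4) = -39*(-¼) = 39/4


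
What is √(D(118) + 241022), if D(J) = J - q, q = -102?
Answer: √241242 ≈ 491.16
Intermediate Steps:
D(J) = 102 + J (D(J) = J - 1*(-102) = J + 102 = 102 + J)
√(D(118) + 241022) = √((102 + 118) + 241022) = √(220 + 241022) = √241242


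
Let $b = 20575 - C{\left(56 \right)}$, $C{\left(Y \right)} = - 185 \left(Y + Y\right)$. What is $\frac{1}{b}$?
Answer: $\frac{1}{41295} \approx 2.4216 \cdot 10^{-5}$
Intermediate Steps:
$C{\left(Y \right)} = - 370 Y$ ($C{\left(Y \right)} = - 185 \cdot 2 Y = - 370 Y$)
$b = 41295$ ($b = 20575 - \left(-370\right) 56 = 20575 - -20720 = 20575 + 20720 = 41295$)
$\frac{1}{b} = \frac{1}{41295}$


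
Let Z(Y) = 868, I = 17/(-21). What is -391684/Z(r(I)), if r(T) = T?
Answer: -97921/217 ≈ -451.25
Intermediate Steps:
I = -17/21 (I = 17*(-1/21) = -17/21 ≈ -0.80952)
-391684/Z(r(I)) = -391684/868 = -391684*1/868 = -97921/217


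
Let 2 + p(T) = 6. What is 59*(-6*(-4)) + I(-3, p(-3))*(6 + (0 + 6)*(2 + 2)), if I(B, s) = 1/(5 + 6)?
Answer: 15606/11 ≈ 1418.7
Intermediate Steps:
p(T) = 4 (p(T) = -2 + 6 = 4)
I(B, s) = 1/11
59*(-6*(-4)) + I(-3, p(-3))*(6 + (0 + 6)*(2 + 2)) = 59*(-6*(-4)) + (6 + (0 + 6)*(2 + 2))/11 = 59*24 + (6 + 6*4)/11 = 1416 + (6 + 24)/11 = 1416 + (1/11)*30 = 1416 + 30/11 = 15606/11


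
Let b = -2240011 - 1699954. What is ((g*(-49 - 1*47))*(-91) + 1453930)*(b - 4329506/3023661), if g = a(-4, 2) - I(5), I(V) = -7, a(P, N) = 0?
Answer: -18049357980750057422/3023661 ≈ -5.9694e+12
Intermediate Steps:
b = -3939965
g = 7 (g = 0 - 1*(-7) = 0 + 7 = 7)
((g*(-49 - 1*47))*(-91) + 1453930)*(b - 4329506/3023661) = ((7*(-49 - 1*47))*(-91) + 1453930)*(-3939965 - 4329506/3023661) = ((7*(-49 - 47))*(-91) + 1453930)*(-3939965 - 4329506*1/3023661) = ((7*(-96))*(-91) + 1453930)*(-3939965 - 4329506/3023661) = (-672*(-91) + 1453930)*(-11913122841371/3023661) = (61152 + 1453930)*(-11913122841371/3023661) = 1515082*(-11913122841371/3023661) = -18049357980750057422/3023661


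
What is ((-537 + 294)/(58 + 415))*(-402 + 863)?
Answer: -112023/473 ≈ -236.83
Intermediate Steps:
((-537 + 294)/(58 + 415))*(-402 + 863) = -243/473*461 = -112023/473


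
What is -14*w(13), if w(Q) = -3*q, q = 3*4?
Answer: 504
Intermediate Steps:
q = 12
w(Q) = -36 (w(Q) = -3*12 = -36)
-14*w(13) = -14*(-36) = 504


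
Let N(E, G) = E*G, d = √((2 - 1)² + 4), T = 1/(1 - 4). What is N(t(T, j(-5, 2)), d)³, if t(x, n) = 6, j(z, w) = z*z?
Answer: 1080*√5 ≈ 2415.0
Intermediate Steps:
T = -⅓ (T = 1/(-3) = -⅓ ≈ -0.33333)
j(z, w) = z²
d = √5 (d = √(1² + 4) = √(1 + 4) = √5 ≈ 2.2361)
N(t(T, j(-5, 2)), d)³ = (6*√5)³ = 1080*√5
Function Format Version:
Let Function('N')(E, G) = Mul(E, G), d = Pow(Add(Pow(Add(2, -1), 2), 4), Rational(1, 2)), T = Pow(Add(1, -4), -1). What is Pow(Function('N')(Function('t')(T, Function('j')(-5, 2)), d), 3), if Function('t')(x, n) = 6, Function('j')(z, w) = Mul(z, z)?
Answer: Mul(1080, Pow(5, Rational(1, 2))) ≈ 2415.0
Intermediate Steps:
T = Rational(-1, 3) (T = Pow(-3, -1) = Rational(-1, 3) ≈ -0.33333)
Function('j')(z, w) = Pow(z, 2)
d = Pow(5, Rational(1, 2)) (d = Pow(Add(Pow(1, 2), 4), Rational(1, 2)) = Pow(Add(1, 4), Rational(1, 2)) = Pow(5, Rational(1, 2)) ≈ 2.2361)
Pow(Function('N')(Function('t')(T, Function('j')(-5, 2)), d), 3) = Pow(Mul(6, Pow(5, Rational(1, 2))), 3) = Mul(1080, Pow(5, Rational(1, 2)))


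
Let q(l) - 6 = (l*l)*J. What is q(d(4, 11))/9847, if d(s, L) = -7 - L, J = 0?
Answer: 6/9847 ≈ 0.00060932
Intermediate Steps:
q(l) = 6 (q(l) = 6 + (l*l)*0 = 6 + l²*0 = 6 + 0 = 6)
q(d(4, 11))/9847 = 6/9847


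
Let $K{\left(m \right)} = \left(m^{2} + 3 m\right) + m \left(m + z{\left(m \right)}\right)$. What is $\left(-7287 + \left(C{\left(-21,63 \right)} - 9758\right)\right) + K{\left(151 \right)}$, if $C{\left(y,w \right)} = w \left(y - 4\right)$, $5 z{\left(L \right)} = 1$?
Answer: $\frac{137326}{5} \approx 27465.0$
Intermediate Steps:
$z{\left(L \right)} = \frac{1}{5}$ ($z{\left(L \right)} = \frac{1}{5} \cdot 1 = \frac{1}{5}$)
$C{\left(y,w \right)} = w \left(-4 + y\right)$
$K{\left(m \right)} = m^{2} + 3 m + m \left(\frac{1}{5} + m\right)$ ($K{\left(m \right)} = \left(m^{2} + 3 m\right) + m \left(m + \frac{1}{5}\right) = \left(m^{2} + 3 m\right) + m \left(\frac{1}{5} + m\right) = m^{2} + 3 m + m \left(\frac{1}{5} + m\right)$)
$\left(-7287 + \left(C{\left(-21,63 \right)} - 9758\right)\right) + K{\left(151 \right)} = \left(-7287 + \left(63 \left(-4 - 21\right) - 9758\right)\right) + \frac{2}{5} \cdot 151 \left(8 + 5 \cdot 151\right) = \left(-7287 + \left(63 \left(-25\right) - 9758\right)\right) + \frac{2}{5} \cdot 151 \left(8 + 755\right) = \left(-7287 - 11333\right) + \frac{2}{5} \cdot 151 \cdot 763 = \left(-7287 - 11333\right) + \frac{230426}{5} = -18620 + \frac{230426}{5} = \frac{137326}{5}$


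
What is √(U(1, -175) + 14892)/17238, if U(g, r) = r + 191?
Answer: √3727/8619 ≈ 0.0070831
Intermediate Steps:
U(g, r) = 191 + r
√(U(1, -175) + 14892)/17238 = √((191 - 175) + 14892)/17238 = √(16 + 14892)*(1/17238) = √14908*(1/17238) = (2*√3727)*(1/17238) = √3727/8619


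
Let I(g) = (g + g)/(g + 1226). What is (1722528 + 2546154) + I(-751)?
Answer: 2027622448/475 ≈ 4.2687e+6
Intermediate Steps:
I(g) = 2*g/(1226 + g) (I(g) = (2*g)/(1226 + g) = 2*g/(1226 + g))
(1722528 + 2546154) + I(-751) = (1722528 + 2546154) + 2*(-751)/(1226 - 751) = 4268682 + 2*(-751)/475 = 4268682 + 2*(-751)*(1/475) = 4268682 - 1502/475 = 2027622448/475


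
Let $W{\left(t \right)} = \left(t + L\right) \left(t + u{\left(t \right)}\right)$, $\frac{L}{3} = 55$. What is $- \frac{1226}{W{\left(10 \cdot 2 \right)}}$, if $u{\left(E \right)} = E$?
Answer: $- \frac{613}{3700} \approx -0.16568$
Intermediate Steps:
$L = 165$ ($L = 3 \cdot 55 = 165$)
$W{\left(t \right)} = 2 t \left(165 + t\right)$ ($W{\left(t \right)} = \left(t + 165\right) \left(t + t\right) = \left(165 + t\right) 2 t = 2 t \left(165 + t\right)$)
$- \frac{1226}{W{\left(10 \cdot 2 \right)}} = - \frac{1226}{2 \cdot 10 \cdot 2 \left(165 + 10 \cdot 2\right)} = - \frac{1226}{2 \cdot 20 \left(165 + 20\right)} = - \frac{1226}{2 \cdot 20 \cdot 185} = - \frac{1226}{7400} = \left(-1226\right) \frac{1}{7400} = - \frac{613}{3700}$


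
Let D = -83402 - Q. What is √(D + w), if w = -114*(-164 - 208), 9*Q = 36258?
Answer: 2*I*√101301/3 ≈ 212.19*I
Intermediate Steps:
Q = 12086/3 (Q = (⅑)*36258 = 12086/3 ≈ 4028.7)
D = -262292/3 (D = -83402 - 1*12086/3 = -83402 - 12086/3 = -262292/3 ≈ -87431.)
w = 42408 (w = -114*(-372) = 42408)
√(D + w) = √(-262292/3 + 42408) = √(-135068/3) = 2*I*√101301/3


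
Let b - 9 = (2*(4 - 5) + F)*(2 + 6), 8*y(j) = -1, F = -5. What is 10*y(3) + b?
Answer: -193/4 ≈ -48.250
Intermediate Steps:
y(j) = -1/8 (y(j) = (1/8)*(-1) = -1/8)
b = -47 (b = 9 + (2*(4 - 5) - 5)*(2 + 6) = 9 + (2*(-1) - 5)*8 = 9 + (-2 - 5)*8 = 9 - 7*8 = 9 - 56 = -47)
10*y(3) + b = 10*(-1/8) - 47 = -5/4 - 47 = -193/4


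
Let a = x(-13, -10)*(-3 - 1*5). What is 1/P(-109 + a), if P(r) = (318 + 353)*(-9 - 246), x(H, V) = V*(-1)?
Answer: -1/171105 ≈ -5.8444e-6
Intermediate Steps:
x(H, V) = -V
a = -80 (a = (-1*(-10))*(-3 - 1*5) = 10*(-3 - 5) = 10*(-8) = -80)
P(r) = -171105 (P(r) = 671*(-255) = -171105)
1/P(-109 + a) = 1/(-171105) = -1/171105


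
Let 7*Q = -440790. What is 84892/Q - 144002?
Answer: -4533945416/31485 ≈ -1.4400e+5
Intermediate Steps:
Q = -62970 (Q = (⅐)*(-440790) = -62970)
84892/Q - 144002 = 84892/(-62970) - 144002 = 84892*(-1/62970) - 144002 = -42446/31485 - 144002 = -4533945416/31485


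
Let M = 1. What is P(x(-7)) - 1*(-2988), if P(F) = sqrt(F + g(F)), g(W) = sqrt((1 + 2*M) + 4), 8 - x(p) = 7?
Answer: 2988 + sqrt(1 + sqrt(7)) ≈ 2989.9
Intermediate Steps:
x(p) = 1 (x(p) = 8 - 1*7 = 8 - 7 = 1)
g(W) = sqrt(7) (g(W) = sqrt((1 + 2*1) + 4) = sqrt((1 + 2) + 4) = sqrt(3 + 4) = sqrt(7))
P(F) = sqrt(F + sqrt(7))
P(x(-7)) - 1*(-2988) = sqrt(1 + sqrt(7)) - 1*(-2988) = sqrt(1 + sqrt(7)) + 2988 = 2988 + sqrt(1 + sqrt(7))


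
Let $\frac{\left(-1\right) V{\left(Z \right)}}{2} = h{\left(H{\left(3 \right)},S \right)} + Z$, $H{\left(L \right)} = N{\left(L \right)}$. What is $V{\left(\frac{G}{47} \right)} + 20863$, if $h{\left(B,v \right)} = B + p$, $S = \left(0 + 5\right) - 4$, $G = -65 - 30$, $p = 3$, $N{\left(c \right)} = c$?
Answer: $\frac{980187}{47} \approx 20855.0$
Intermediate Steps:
$H{\left(L \right)} = L$
$G = -95$
$S = 1$ ($S = 5 - 4 = 1$)
$h{\left(B,v \right)} = 3 + B$ ($h{\left(B,v \right)} = B + 3 = 3 + B$)
$V{\left(Z \right)} = -12 - 2 Z$ ($V{\left(Z \right)} = - 2 \left(\left(3 + 3\right) + Z\right) = - 2 \left(6 + Z\right) = -12 - 2 Z$)
$V{\left(\frac{G}{47} \right)} + 20863 = \left(-12 - 2 \left(- \frac{95}{47}\right)\right) + 20863 = \left(-12 - 2 \left(\left(-95\right) \frac{1}{47}\right)\right) + 20863 = \left(-12 - - \frac{190}{47}\right) + 20863 = \left(-12 + \frac{190}{47}\right) + 20863 = - \frac{374}{47} + 20863 = \frac{980187}{47}$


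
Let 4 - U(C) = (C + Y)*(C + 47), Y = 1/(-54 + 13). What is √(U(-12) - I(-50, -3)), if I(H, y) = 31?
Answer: 2*√165517/41 ≈ 19.846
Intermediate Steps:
Y = -1/41 (Y = 1/(-41) = -1/41 ≈ -0.024390)
U(C) = 4 - (47 + C)*(-1/41 + C) (U(C) = 4 - (C - 1/41)*(C + 47) = 4 - (-1/41 + C)*(47 + C) = 4 - (47 + C)*(-1/41 + C))
√(U(-12) - I(-50, -3)) = √((211/41 - 1*(-12)² - 1926/41*(-12)) - 1*31) = √((211/41 - 1*144 + 23112/41) - 31) = √((211/41 - 144 + 23112/41) - 31) = √(17419/41 - 31) = √(16148/41) = 2*√165517/41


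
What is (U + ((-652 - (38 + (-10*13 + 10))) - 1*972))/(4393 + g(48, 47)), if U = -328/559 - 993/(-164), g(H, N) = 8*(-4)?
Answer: -140863097/399799036 ≈ -0.35233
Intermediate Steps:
g(H, N) = -32
U = 501295/91676 (U = -328*1/559 - 993*(-1/164) = -328/559 + 993/164 = 501295/91676 ≈ 5.4681)
(U + ((-652 - (38 + (-10*13 + 10))) - 1*972))/(4393 + g(48, 47)) = (501295/91676 + ((-652 - (38 + (-10*13 + 10))) - 1*972))/(4393 - 32) = (501295/91676 + ((-652 - (38 + (-130 + 10))) - 972))/4361 = (501295/91676 + ((-652 - (38 - 120)) - 972))*(1/4361) = (501295/91676 + ((-652 - 1*(-82)) - 972))*(1/4361) = (501295/91676 + ((-652 + 82) - 972))*(1/4361) = (501295/91676 + (-570 - 972))*(1/4361) = (501295/91676 - 1542)*(1/4361) = -140863097/91676*1/4361 = -140863097/399799036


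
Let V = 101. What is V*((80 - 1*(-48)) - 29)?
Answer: 9999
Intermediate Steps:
V*((80 - 1*(-48)) - 29) = 101*((80 - 1*(-48)) - 29) = 101*((80 + 48) - 29) = 101*(128 - 29) = 101*99 = 9999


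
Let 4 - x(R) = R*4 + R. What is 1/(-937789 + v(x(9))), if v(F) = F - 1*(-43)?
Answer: -1/937787 ≈ -1.0663e-6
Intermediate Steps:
x(R) = 4 - 5*R (x(R) = 4 - (R*4 + R) = 4 - (4*R + R) = 4 - 5*R)
v(F) = 43 + F (v(F) = F + 43 = 43 + F)
1/(-937789 + v(x(9))) = 1/(-937789 + (43 + (4 - 5*9))) = 1/(-937789 + (43 + (4 - 45))) = 1/(-937789 + (43 - 41)) = 1/(-937789 + 2) = 1/(-937787) = -1/937787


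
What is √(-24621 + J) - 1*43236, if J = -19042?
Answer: -43236 + I*√43663 ≈ -43236.0 + 208.96*I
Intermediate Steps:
√(-24621 + J) - 1*43236 = √(-24621 - 19042) - 1*43236 = √(-43663) - 43236 = I*√43663 - 43236 = -43236 + I*√43663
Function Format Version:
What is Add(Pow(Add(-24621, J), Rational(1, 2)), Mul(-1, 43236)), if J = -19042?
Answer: Add(-43236, Mul(I, Pow(43663, Rational(1, 2)))) ≈ Add(-43236., Mul(208.96, I))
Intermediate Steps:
Add(Pow(Add(-24621, J), Rational(1, 2)), Mul(-1, 43236)) = Add(Pow(Add(-24621, -19042), Rational(1, 2)), Mul(-1, 43236)) = Add(Pow(-43663, Rational(1, 2)), -43236) = Add(Mul(I, Pow(43663, Rational(1, 2))), -43236) = Add(-43236, Mul(I, Pow(43663, Rational(1, 2))))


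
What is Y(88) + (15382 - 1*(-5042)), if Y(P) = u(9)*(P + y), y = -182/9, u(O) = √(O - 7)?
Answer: 20424 + 610*√2/9 ≈ 20520.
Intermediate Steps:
u(O) = √(-7 + O)
y = -182/9 (y = -182*⅑ = -182/9 ≈ -20.222)
Y(P) = √2*(-182/9 + P) (Y(P) = √(-7 + 9)*(P - 182/9) = √2*(-182/9 + P))
Y(88) + (15382 - 1*(-5042)) = √2*(-182/9 + 88) + (15382 - 1*(-5042)) = √2*(610/9) + (15382 + 5042) = 610*√2/9 + 20424 = 20424 + 610*√2/9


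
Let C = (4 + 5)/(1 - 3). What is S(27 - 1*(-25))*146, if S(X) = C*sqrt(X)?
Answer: -1314*sqrt(13) ≈ -4737.7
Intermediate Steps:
C = -9/2 (C = 9/(-2) = 9*(-1/2) = -9/2 ≈ -4.5000)
S(X) = -9*sqrt(X)/2
S(27 - 1*(-25))*146 = -9*sqrt(27 - 1*(-25))/2*146 = -9*sqrt(27 + 25)/2*146 = -9*sqrt(13)*146 = -1314*sqrt(13)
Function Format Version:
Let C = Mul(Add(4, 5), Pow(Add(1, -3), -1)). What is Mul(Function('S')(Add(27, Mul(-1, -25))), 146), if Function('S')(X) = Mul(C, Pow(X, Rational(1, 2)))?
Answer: Mul(-1314, Pow(13, Rational(1, 2))) ≈ -4737.7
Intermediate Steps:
C = Rational(-9, 2) (C = Mul(9, Pow(-2, -1)) = Mul(9, Rational(-1, 2)) = Rational(-9, 2) ≈ -4.5000)
Function('S')(X) = Mul(Rational(-9, 2), Pow(X, Rational(1, 2)))
Mul(Function('S')(Add(27, Mul(-1, -25))), 146) = Mul(Mul(Rational(-9, 2), Pow(Add(27, Mul(-1, -25)), Rational(1, 2))), 146) = Mul(Mul(Rational(-9, 2), Pow(Add(27, 25), Rational(1, 2))), 146) = Mul(Mul(Rational(-9, 2), Pow(52, Rational(1, 2))), 146) = Mul(Mul(Rational(-9, 2), Mul(2, Pow(13, Rational(1, 2)))), 146) = Mul(Mul(-9, Pow(13, Rational(1, 2))), 146) = Mul(-1314, Pow(13, Rational(1, 2)))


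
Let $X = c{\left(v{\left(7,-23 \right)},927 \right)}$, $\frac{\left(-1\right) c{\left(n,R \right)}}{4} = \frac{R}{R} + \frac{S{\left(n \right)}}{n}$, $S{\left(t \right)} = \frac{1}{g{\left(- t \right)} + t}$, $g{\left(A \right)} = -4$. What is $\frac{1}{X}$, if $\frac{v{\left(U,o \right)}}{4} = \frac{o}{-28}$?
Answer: $- \frac{115}{264} \approx -0.43561$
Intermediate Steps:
$v{\left(U,o \right)} = - \frac{o}{7}$ ($v{\left(U,o \right)} = 4 \frac{o}{-28} = 4 o \left(- \frac{1}{28}\right) = 4 \left(- \frac{o}{28}\right) = - \frac{o}{7}$)
$S{\left(t \right)} = \frac{1}{-4 + t}$
$c{\left(n,R \right)} = -4 - \frac{4}{n \left(-4 + n\right)}$ ($c{\left(n,R \right)} = - 4 \left(\frac{R}{R} + \frac{1}{\left(-4 + n\right) n}\right) = - 4 \left(1 + \frac{1}{n \left(-4 + n\right)}\right) = -4 - \frac{4}{n \left(-4 + n\right)}$)
$X = - \frac{264}{115}$ ($X = \frac{4 \left(-1 - \left(- \frac{1}{7}\right) \left(-23\right) \left(-4 - - \frac{23}{7}\right)\right)}{\left(- \frac{1}{7}\right) \left(-23\right) \left(-4 - - \frac{23}{7}\right)} = \frac{4 \left(-1 - \frac{23 \left(-4 + \frac{23}{7}\right)}{7}\right)}{\frac{23}{7} \left(-4 + \frac{23}{7}\right)} = 4 \cdot \frac{7}{23} \frac{1}{- \frac{5}{7}} \left(-1 - \frac{23}{7} \left(- \frac{5}{7}\right)\right) = 4 \cdot \frac{7}{23} \left(- \frac{7}{5}\right) \left(-1 + \frac{115}{49}\right) = 4 \cdot \frac{7}{23} \left(- \frac{7}{5}\right) \frac{66}{49} = - \frac{264}{115} \approx -2.2957$)
$\frac{1}{X} = \frac{1}{- \frac{264}{115}} = - \frac{115}{264}$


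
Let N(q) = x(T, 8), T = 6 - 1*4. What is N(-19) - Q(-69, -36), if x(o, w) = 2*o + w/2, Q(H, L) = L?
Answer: 44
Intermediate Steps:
T = 2 (T = 6 - 4 = 2)
x(o, w) = w/2 + 2*o (x(o, w) = 2*o + w*(½) = 2*o + w/2 = w/2 + 2*o)
N(q) = 8 (N(q) = (½)*8 + 2*2 = 4 + 4 = 8)
N(-19) - Q(-69, -36) = 8 - 1*(-36) = 8 + 36 = 44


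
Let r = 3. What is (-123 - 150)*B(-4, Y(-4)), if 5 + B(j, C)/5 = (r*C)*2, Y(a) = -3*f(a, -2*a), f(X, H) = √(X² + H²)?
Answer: 6825 + 98280*√5 ≈ 2.2659e+5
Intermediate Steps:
f(X, H) = √(H² + X²)
Y(a) = -3*√5*√(a²) (Y(a) = -3*√((-2*a)² + a²) = -3*√(4*a² + a²) = -3*√5*√(a²))
B(j, C) = -25 + 30*C (B(j, C) = -25 + 5*((3*C)*2) = -25 + 5*(6*C) = -25 + 30*C)
(-123 - 150)*B(-4, Y(-4)) = (-123 - 150)*(-25 + 30*(-3*√5*√((-4)²))) = -273*(-25 + 30*(-3*√5*√16)) = -273*(-25 + 30*(-3*√5*4)) = -273*(-25 + 30*(-12*√5)) = -273*(-25 - 360*√5) = 6825 + 98280*√5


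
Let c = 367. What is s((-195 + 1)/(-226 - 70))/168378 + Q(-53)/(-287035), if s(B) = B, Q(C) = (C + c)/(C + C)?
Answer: 769725449/54157642097160 ≈ 1.4213e-5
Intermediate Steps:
Q(C) = (367 + C)/(2*C) (Q(C) = (C + 367)/(C + C) = (367 + C)/((2*C)) = (367 + C)*(1/(2*C)) = (367 + C)/(2*C))
s((-195 + 1)/(-226 - 70))/168378 + Q(-53)/(-287035) = ((-195 + 1)/(-226 - 70))/168378 + ((½)*(367 - 53)/(-53))/(-287035) = -194/(-296)*(1/168378) + ((½)*(-1/53)*314)*(-1/287035) = -194*(-1/296)*(1/168378) - 157/53*(-1/287035) = (97/148)*(1/168378) + 157/15212855 = 97/24919944 + 157/15212855 = 769725449/54157642097160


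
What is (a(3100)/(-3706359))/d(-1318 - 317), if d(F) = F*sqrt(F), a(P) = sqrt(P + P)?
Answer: -2*I*sqrt(101370)/1981586307555 ≈ -3.2135e-10*I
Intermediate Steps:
a(P) = sqrt(2)*sqrt(P) (a(P) = sqrt(2*P) = sqrt(2)*sqrt(P))
d(F) = F**(3/2)
(a(3100)/(-3706359))/d(-1318 - 317) = ((sqrt(2)*sqrt(3100))/(-3706359))/((-1318 - 317)**(3/2)) = ((sqrt(2)*(10*sqrt(31)))*(-1/3706359))/((-1635)**(3/2)) = ((10*sqrt(62))*(-1/3706359))/((-1635*I*sqrt(1635))) = (-10*sqrt(62)/3706359)*(I*sqrt(1635)/2673225) = -2*I*sqrt(101370)/1981586307555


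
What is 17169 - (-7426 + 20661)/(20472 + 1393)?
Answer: 75077390/4373 ≈ 17168.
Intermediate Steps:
17169 - (-7426 + 20661)/(20472 + 1393) = 17169 - 13235/21865 = 17169 - 1*2647/4373 = 17169 - 2647/4373 = 75077390/4373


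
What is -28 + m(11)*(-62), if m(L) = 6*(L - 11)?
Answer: -28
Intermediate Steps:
m(L) = -66 + 6*L (m(L) = 6*(-11 + L) = -66 + 6*L)
-28 + m(11)*(-62) = -28 + (-66 + 6*11)*(-62) = -28 + (-66 + 66)*(-62) = -28 + 0*(-62) = -28 + 0 = -28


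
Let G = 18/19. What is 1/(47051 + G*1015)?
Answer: 19/912239 ≈ 2.0828e-5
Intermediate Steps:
G = 18/19 (G = 18*(1/19) = 18/19 ≈ 0.94737)
1/(47051 + G*1015) = 1/(47051 + (18/19)*1015) = 1/(47051 + 18270/19) = 1/(912239/19) = 19/912239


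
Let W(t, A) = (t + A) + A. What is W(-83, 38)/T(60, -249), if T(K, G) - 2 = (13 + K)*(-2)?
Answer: 7/144 ≈ 0.048611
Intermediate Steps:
T(K, G) = -24 - 2*K (T(K, G) = 2 + (13 + K)*(-2) = 2 + (-26 - 2*K) = -24 - 2*K)
W(t, A) = t + 2*A (W(t, A) = (A + t) + A = t + 2*A)
W(-83, 38)/T(60, -249) = (-83 + 2*38)/(-24 - 2*60) = (-83 + 76)/(-24 - 120) = -7/(-144) = -7*(-1/144) = 7/144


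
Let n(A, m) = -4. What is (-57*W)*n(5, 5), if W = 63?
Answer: 14364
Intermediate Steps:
(-57*W)*n(5, 5) = -57*63*(-4) = -3591*(-4) = 14364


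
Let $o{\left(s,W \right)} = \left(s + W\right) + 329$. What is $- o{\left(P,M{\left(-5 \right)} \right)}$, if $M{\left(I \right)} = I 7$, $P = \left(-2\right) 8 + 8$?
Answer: $-286$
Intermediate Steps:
$P = -8$ ($P = -16 + 8 = -8$)
$M{\left(I \right)} = 7 I$
$o{\left(s,W \right)} = 329 + W + s$ ($o{\left(s,W \right)} = \left(W + s\right) + 329 = 329 + W + s$)
$- o{\left(P,M{\left(-5 \right)} \right)} = - (329 + 7 \left(-5\right) - 8) = - (329 - 35 - 8) = \left(-1\right) 286 = -286$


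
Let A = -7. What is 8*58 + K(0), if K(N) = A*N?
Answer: 464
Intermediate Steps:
K(N) = -7*N
8*58 + K(0) = 8*58 - 7*0 = 464 + 0 = 464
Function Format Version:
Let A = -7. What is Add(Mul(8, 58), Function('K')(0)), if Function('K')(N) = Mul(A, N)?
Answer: 464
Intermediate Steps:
Function('K')(N) = Mul(-7, N)
Add(Mul(8, 58), Function('K')(0)) = Add(Mul(8, 58), Mul(-7, 0)) = Add(464, 0) = 464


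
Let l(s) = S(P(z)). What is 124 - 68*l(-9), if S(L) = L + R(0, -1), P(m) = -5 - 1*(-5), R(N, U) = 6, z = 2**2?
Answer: -284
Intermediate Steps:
z = 4
P(m) = 0 (P(m) = -5 + 5 = 0)
S(L) = 6 + L (S(L) = L + 6 = 6 + L)
l(s) = 6 (l(s) = 6 + 0 = 6)
124 - 68*l(-9) = 124 - 68*6 = 124 - 408 = -284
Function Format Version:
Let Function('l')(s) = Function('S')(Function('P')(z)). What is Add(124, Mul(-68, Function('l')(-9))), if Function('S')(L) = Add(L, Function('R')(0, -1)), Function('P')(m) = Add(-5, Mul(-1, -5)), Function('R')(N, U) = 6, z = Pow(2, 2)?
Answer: -284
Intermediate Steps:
z = 4
Function('P')(m) = 0 (Function('P')(m) = Add(-5, 5) = 0)
Function('S')(L) = Add(6, L) (Function('S')(L) = Add(L, 6) = Add(6, L))
Function('l')(s) = 6 (Function('l')(s) = Add(6, 0) = 6)
Add(124, Mul(-68, Function('l')(-9))) = Add(124, Mul(-68, 6)) = Add(124, -408) = -284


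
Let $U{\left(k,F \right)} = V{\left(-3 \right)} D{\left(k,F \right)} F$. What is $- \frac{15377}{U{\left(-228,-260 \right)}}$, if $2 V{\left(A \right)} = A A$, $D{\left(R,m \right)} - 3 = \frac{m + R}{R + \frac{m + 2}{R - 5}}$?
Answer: $\frac{45162249}{17699630} \approx 2.5516$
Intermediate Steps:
$D{\left(R,m \right)} = 3 + \frac{R + m}{R + \frac{2 + m}{-5 + R}}$ ($D{\left(R,m \right)} = 3 + \frac{m + R}{R + \frac{m + 2}{R - 5}} = 3 + \frac{R + m}{R + \frac{2 + m}{-5 + R}}$)
$V{\left(A \right)} = \frac{A^{2}}{2}$ ($V{\left(A \right)} = \frac{A A}{2} = \frac{A^{2}}{2}$)
$U{\left(k,F \right)} = \frac{9 F \left(6 - 20 k - 2 F + 4 k^{2} + F k\right)}{2 \left(2 + F + k^{2} - 5 k\right)}$ ($U{\left(k,F \right)} = \frac{\left(-3\right)^{2}}{2} \frac{6 - 20 k - 2 F + 4 k^{2} + k F}{2 + F + k^{2} - 5 k} F = \frac{1}{2} \cdot 9 \frac{6 - 20 k - 2 F + 4 k^{2} + F k}{2 + F + k^{2} - 5 k} F = \frac{9 \frac{6 - 20 k - 2 F + 4 k^{2} + F k}{2 + F + k^{2} - 5 k}}{2} F = \frac{9 \left(6 - 20 k - 2 F + 4 k^{2} + F k\right)}{2 \left(2 + F + k^{2} - 5 k\right)} F = \frac{9 F \left(6 - 20 k - 2 F + 4 k^{2} + F k\right)}{2 \left(2 + F + k^{2} - 5 k\right)}$)
$- \frac{15377}{U{\left(-228,-260 \right)}} = - \frac{15377}{\frac{9}{2} \left(-260\right) \frac{1}{2 - 260 + \left(-228\right)^{2} - -1140} \left(6 - -4560 - -520 + 4 \left(-228\right)^{2} - -59280\right)} = - \frac{15377}{\frac{9}{2} \left(-260\right) \frac{1}{2 - 260 + 51984 + 1140} \left(6 + 4560 + 520 + 4 \cdot 51984 + 59280\right)} = - \frac{15377}{\frac{9}{2} \left(-260\right) \frac{1}{52866} \left(6 + 4560 + 520 + 207936 + 59280\right)} = - \frac{15377}{\frac{9}{2} \left(-260\right) \frac{1}{52866} \cdot 272302} = - \frac{15377}{- \frac{17699630}{2937}} = \left(-15377\right) \left(- \frac{2937}{17699630}\right) = \frac{45162249}{17699630}$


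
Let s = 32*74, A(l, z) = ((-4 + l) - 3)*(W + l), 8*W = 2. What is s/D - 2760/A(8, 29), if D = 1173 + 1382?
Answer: -9376352/28105 ≈ -333.62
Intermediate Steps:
W = ¼ (W = (⅛)*2 = ¼ ≈ 0.25000)
A(l, z) = (-7 + l)*(¼ + l) (A(l, z) = ((-4 + l) - 3)*(¼ + l) = (-7 + l)*(¼ + l))
s = 2368
D = 2555
s/D - 2760/A(8, 29) = 2368/2555 - 2760/(-7/4 + 8² - 27/4*8) = 2368*(1/2555) - 2760/(-7/4 + 64 - 54) = 2368/2555 - 2760/33/4 = 2368/2555 - 2760*4/33 = 2368/2555 - 3680/11 = -9376352/28105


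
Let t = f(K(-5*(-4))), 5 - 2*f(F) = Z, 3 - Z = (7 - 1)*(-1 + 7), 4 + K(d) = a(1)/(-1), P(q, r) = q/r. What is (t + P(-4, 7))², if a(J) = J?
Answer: 16641/49 ≈ 339.61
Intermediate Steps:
K(d) = -5 (K(d) = -4 + 1/(-1) = -4 + 1*(-1) = -4 - 1 = -5)
Z = -33 (Z = 3 - (7 - 1)*(-1 + 7) = 3 - 6*6 = 3 - 1*36 = 3 - 36 = -33)
f(F) = 19 (f(F) = 5/2 - ½*(-33) = 5/2 + 33/2 = 19)
t = 19
(t + P(-4, 7))² = (19 - 4/7)² = (129/7)² = 16641/49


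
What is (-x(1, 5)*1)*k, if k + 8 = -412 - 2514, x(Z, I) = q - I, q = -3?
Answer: -23472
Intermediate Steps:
x(Z, I) = -3 - I
k = -2934 (k = -8 + (-412 - 2514) = -8 - 2926 = -2934)
(-x(1, 5)*1)*k = (-(-3 - 1*5)*1)*(-2934) = (-(-3 - 5)*1)*(-2934) = (-1*(-8)*1)*(-2934) = (8*1)*(-2934) = 8*(-2934) = -23472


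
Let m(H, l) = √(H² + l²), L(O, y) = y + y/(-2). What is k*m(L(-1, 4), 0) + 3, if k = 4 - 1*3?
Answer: 5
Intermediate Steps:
L(O, y) = y/2 (L(O, y) = y + y*(-½) = y - y/2 = y/2)
k = 1 (k = 4 - 3 = 1)
k*m(L(-1, 4), 0) + 3 = 1*√(((½)*4)² + 0²) + 3 = 1*√(2² + 0) + 3 = 1*√(4 + 0) + 3 = 1*√4 + 3 = 1*2 + 3 = 2 + 3 = 5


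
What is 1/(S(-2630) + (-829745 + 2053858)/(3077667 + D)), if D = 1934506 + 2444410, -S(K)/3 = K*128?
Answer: 7456583/7530553527473 ≈ 9.9018e-7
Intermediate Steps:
S(K) = -384*K (S(K) = -3*K*128 = -384*K)
D = 4378916
1/(S(-2630) + (-829745 + 2053858)/(3077667 + D)) = 1/(-384*(-2630) + (-829745 + 2053858)/(3077667 + 4378916)) = 1/(1009920 + 1224113/7456583) = 1/(7530553527473/7456583) = 7456583/7530553527473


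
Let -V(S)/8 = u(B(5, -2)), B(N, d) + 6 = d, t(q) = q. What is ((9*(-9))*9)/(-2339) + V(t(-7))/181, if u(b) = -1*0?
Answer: 729/2339 ≈ 0.31167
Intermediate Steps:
B(N, d) = -6 + d
u(b) = 0
V(S) = 0 (V(S) = -8*0 = 0)
((9*(-9))*9)/(-2339) + V(t(-7))/181 = ((9*(-9))*9)/(-2339) + 0/181 = -81*9*(-1/2339) + 0*(1/181) = -729*(-1/2339) + 0 = 729/2339 + 0 = 729/2339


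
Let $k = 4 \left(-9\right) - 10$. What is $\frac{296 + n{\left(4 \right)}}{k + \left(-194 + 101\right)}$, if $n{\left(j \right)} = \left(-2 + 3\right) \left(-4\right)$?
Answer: $- \frac{292}{139} \approx -2.1007$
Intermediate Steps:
$k = -46$ ($k = -36 - 10 = -46$)
$n{\left(j \right)} = -4$ ($n{\left(j \right)} = 1 \left(-4\right) = -4$)
$\frac{296 + n{\left(4 \right)}}{k + \left(-194 + 101\right)} = \frac{296 - 4}{-46 + \left(-194 + 101\right)} = \frac{292}{-46 - 93} = \frac{292}{-139} = 292 \left(- \frac{1}{139}\right) = - \frac{292}{139}$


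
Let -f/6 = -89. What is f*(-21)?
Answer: -11214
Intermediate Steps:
f = 534 (f = -6*(-89) = 534)
f*(-21) = 534*(-21) = -11214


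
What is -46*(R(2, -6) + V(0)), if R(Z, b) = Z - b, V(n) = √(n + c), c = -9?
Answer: -368 - 138*I ≈ -368.0 - 138.0*I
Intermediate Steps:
V(n) = √(-9 + n) (V(n) = √(n - 9) = √(-9 + n))
-46*(R(2, -6) + V(0)) = -46*((2 - 1*(-6)) + √(-9 + 0)) = -46*((2 + 6) + √(-9)) = -46*(8 + 3*I) = -368 - 138*I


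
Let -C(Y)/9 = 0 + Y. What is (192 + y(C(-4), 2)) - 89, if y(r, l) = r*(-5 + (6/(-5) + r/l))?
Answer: 2639/5 ≈ 527.80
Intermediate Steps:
C(Y) = -9*Y (C(Y) = -9*(0 + Y) = -9*Y)
y(r, l) = r*(-31/5 + r/l) (y(r, l) = r*(-5 + (6*(-⅕) + r/l)) = r*(-5 + (-6/5 + r/l)) = r*(-31/5 + r/l))
(192 + y(C(-4), 2)) - 89 = (192 + (-(-279)*(-4)/5 + (-9*(-4))²/2)) - 89 = (192 + (-31/5*36 + (½)*36²)) - 89 = (192 + (-1116/5 + (½)*1296)) - 89 = (192 + (-1116/5 + 648)) - 89 = (192 + 2124/5) - 89 = 3084/5 - 89 = 2639/5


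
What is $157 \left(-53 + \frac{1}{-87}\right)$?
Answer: $- \frac{724084}{87} \approx -8322.8$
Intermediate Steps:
$157 \left(-53 + \frac{1}{-87}\right) = 157 \left(-53 - \frac{1}{87}\right) = 157 \left(- \frac{4612}{87}\right) = - \frac{724084}{87}$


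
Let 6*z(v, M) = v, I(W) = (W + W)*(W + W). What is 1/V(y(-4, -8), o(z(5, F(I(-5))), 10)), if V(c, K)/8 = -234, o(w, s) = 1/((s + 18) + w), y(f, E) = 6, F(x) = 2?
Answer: -1/1872 ≈ -0.00053419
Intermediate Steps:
I(W) = 4*W² (I(W) = (2*W)*(2*W) = 4*W²)
z(v, M) = v/6
o(w, s) = 1/(18 + s + w) (o(w, s) = 1/((18 + s) + w) = 1/(18 + s + w))
V(c, K) = -1872 (V(c, K) = 8*(-234) = -1872)
1/V(y(-4, -8), o(z(5, F(I(-5))), 10)) = 1/(-1872) = -1/1872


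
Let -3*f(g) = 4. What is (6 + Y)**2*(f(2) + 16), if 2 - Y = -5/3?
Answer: 37004/27 ≈ 1370.5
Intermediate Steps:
f(g) = -4/3 (f(g) = -1/3*4 = -4/3)
Y = 11/3 (Y = 2 - (-5)/3 = 2 - 1*(-5/3) = 2 + 5/3 = 11/3 ≈ 3.6667)
(6 + Y)**2*(f(2) + 16) = (6 + 11/3)**2*(-4/3 + 16) = (29/3)**2*(44/3) = (841/9)*(44/3) = 37004/27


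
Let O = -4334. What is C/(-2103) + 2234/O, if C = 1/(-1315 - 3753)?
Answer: -11904988301/23095894668 ≈ -0.51546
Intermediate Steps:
C = -1/5068 (C = 1/(-5068) = -1/5068 ≈ -0.00019732)
C/(-2103) + 2234/O = -1/5068/(-2103) + 2234/(-4334) = -1/5068*(-1/2103) + 2234*(-1/4334) = 1/10658004 - 1117/2167 = -11904988301/23095894668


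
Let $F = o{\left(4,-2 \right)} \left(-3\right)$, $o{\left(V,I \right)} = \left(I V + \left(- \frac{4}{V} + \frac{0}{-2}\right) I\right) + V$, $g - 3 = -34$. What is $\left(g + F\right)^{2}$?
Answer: $625$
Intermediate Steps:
$g = -31$ ($g = 3 - 34 = -31$)
$o{\left(V,I \right)} = V + I V - \frac{4 I}{V}$ ($o{\left(V,I \right)} = \left(I V + \left(- \frac{4}{V} + 0 \left(- \frac{1}{2}\right)\right) I\right) + V = \left(I V + \left(- \frac{4}{V} + 0\right) I\right) + V = \left(I V + - \frac{4}{V} I\right) + V = \left(I V - \frac{4 I}{V}\right) + V = V + I V - \frac{4 I}{V}$)
$F = 6$ ($F = \left(4 - 8 - - \frac{8}{4}\right) \left(-3\right) = \left(4 - 8 - \left(-8\right) \frac{1}{4}\right) \left(-3\right) = \left(4 - 8 + 2\right) \left(-3\right) = \left(-2\right) \left(-3\right) = 6$)
$\left(g + F\right)^{2} = \left(-31 + 6\right)^{2} = \left(-25\right)^{2} = 625$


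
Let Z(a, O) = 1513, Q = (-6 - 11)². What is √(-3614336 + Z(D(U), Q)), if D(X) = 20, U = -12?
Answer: I*√3612823 ≈ 1900.7*I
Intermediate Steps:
Q = 289 (Q = (-17)² = 289)
√(-3614336 + Z(D(U), Q)) = √(-3614336 + 1513) = √(-3612823) = I*√3612823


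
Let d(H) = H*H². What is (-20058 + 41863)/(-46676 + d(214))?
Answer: 21805/9753668 ≈ 0.0022356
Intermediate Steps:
d(H) = H³
(-20058 + 41863)/(-46676 + d(214)) = (-20058 + 41863)/(-46676 + 214³) = 21805/(-46676 + 9800344) = 21805/9753668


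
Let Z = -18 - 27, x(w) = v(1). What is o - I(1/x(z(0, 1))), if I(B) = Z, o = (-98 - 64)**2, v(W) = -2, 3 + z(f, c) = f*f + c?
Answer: 26289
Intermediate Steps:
z(f, c) = -3 + c + f**2 (z(f, c) = -3 + (f*f + c) = -3 + (f**2 + c) = -3 + (c + f**2) = -3 + c + f**2)
x(w) = -2
Z = -45
o = 26244 (o = (-162)**2 = 26244)
I(B) = -45
o - I(1/x(z(0, 1))) = 26244 - 1*(-45) = 26244 + 45 = 26289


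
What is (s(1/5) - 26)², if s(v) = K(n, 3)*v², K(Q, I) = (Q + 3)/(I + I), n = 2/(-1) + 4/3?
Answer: 136726249/202500 ≈ 675.19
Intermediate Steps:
n = -⅔ (n = 2*(-1) + 4*(⅓) = -2 + 4/3 = -⅔ ≈ -0.66667)
K(Q, I) = (3 + Q)/(2*I) (K(Q, I) = (3 + Q)/((2*I)) = (3 + Q)*(1/(2*I)) = (3 + Q)/(2*I))
s(v) = 7*v²/18 (s(v) = ((½)*(3 - ⅔)/3)*v² = ((½)*(⅓)*(7/3))*v² = 7*v²/18)
(s(1/5) - 26)² = (7*(1/5)²/18 - 26)² = (7*(⅕)²/18 - 26)² = ((7/18)*(1/25) - 26)² = (7/450 - 26)² = (-11693/450)² = 136726249/202500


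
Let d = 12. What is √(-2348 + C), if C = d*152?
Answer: 2*I*√131 ≈ 22.891*I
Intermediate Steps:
C = 1824 (C = 12*152 = 1824)
√(-2348 + C) = √(-2348 + 1824) = √(-524) = 2*I*√131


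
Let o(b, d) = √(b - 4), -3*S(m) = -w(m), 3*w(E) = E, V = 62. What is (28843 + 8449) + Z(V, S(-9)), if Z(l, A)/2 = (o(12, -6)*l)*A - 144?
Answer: 37004 - 248*√2 ≈ 36653.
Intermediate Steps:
w(E) = E/3
S(m) = m/9 (S(m) = -(-1)*m/3/3 = -(-1)*m/9 = m/9)
o(b, d) = √(-4 + b)
Z(l, A) = -288 + 4*A*l*√2 (Z(l, A) = 2*((√(-4 + 12)*l)*A - 144) = 2*((√8*l)*A - 144) = 2*(((2*√2)*l)*A - 144) = 2*((2*l*√2)*A - 144) = 2*(2*A*l*√2 - 144) = 2*(-144 + 2*A*l*√2) = -288 + 4*A*l*√2)
(28843 + 8449) + Z(V, S(-9)) = (28843 + 8449) + (-288 + 4*((⅑)*(-9))*62*√2) = 37292 + (-288 + 4*(-1)*62*√2) = 37292 + (-288 - 248*√2) = 37004 - 248*√2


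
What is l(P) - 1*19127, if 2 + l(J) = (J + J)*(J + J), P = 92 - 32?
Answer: -4729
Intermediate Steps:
P = 60
l(J) = -2 + 4*J**2 (l(J) = -2 + (J + J)*(J + J) = -2 + (2*J)*(2*J) = -2 + 4*J**2)
l(P) - 1*19127 = (-2 + 4*60**2) - 1*19127 = (-2 + 4*3600) - 19127 = (-2 + 14400) - 19127 = 14398 - 19127 = -4729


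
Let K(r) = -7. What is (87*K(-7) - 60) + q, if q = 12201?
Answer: 11532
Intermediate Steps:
(87*K(-7) - 60) + q = (87*(-7) - 60) + 12201 = (-609 - 60) + 12201 = -669 + 12201 = 11532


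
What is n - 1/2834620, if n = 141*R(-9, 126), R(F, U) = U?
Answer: 50359858919/2834620 ≈ 17766.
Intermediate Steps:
n = 17766 (n = 141*126 = 17766)
n - 1/2834620 = 17766 - 1/2834620 = 50359858919/2834620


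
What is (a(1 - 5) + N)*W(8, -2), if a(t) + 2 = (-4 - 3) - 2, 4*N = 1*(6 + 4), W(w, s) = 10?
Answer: -85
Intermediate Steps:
N = 5/2 (N = (1*(6 + 4))/4 = (1*10)/4 = (1/4)*10 = 5/2 ≈ 2.5000)
a(t) = -11 (a(t) = -2 + ((-4 - 3) - 2) = -2 + (-7 - 2) = -2 - 9 = -11)
(a(1 - 5) + N)*W(8, -2) = (-11 + 5/2)*10 = -17/2*10 = -85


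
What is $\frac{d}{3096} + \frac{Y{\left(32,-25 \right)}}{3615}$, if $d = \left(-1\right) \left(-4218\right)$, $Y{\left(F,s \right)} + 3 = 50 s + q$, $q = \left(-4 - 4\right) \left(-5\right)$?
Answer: $\frac{638479}{621780} \approx 1.0269$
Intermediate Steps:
$q = 40$ ($q = \left(-8\right) \left(-5\right) = 40$)
$Y{\left(F,s \right)} = 37 + 50 s$ ($Y{\left(F,s \right)} = -3 + \left(50 s + 40\right) = -3 + \left(40 + 50 s\right) = 37 + 50 s$)
$d = 4218$
$\frac{d}{3096} + \frac{Y{\left(32,-25 \right)}}{3615} = \frac{4218}{3096} + \frac{37 + 50 \left(-25\right)}{3615} = 4218 \cdot \frac{1}{3096} + \left(37 - 1250\right) \frac{1}{3615} = \frac{703}{516} - \frac{1213}{3615} = \frac{638479}{621780}$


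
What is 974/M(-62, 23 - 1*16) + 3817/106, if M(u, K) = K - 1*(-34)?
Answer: 259741/4346 ≈ 59.766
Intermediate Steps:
M(u, K) = 34 + K (M(u, K) = K + 34 = 34 + K)
974/M(-62, 23 - 1*16) + 3817/106 = 974/(34 + (23 - 1*16)) + 3817/106 = 974/(34 + (23 - 16)) + 3817*(1/106) = 974/(34 + 7) + 3817/106 = 974/41 + 3817/106 = 259741/4346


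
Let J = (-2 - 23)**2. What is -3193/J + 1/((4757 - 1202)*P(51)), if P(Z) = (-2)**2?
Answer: -9080767/1777500 ≈ -5.1087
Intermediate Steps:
P(Z) = 4
J = 625 (J = (-25)**2 = 625)
-3193/J + 1/((4757 - 1202)*P(51)) = -3193/625 + 1/((4757 - 1202)*4) = -3193*1/625 + (1/4)/3555 = -3193/625 + (1/3555)*(1/4) = -3193/625 + 1/14220 = -9080767/1777500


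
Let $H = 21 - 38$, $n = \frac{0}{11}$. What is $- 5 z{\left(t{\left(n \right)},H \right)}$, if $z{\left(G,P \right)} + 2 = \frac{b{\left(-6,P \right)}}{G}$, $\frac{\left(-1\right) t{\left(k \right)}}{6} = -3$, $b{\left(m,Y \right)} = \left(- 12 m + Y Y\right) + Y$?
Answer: $- \frac{770}{9} \approx -85.556$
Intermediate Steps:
$n = 0$ ($n = 0 \cdot \frac{1}{11} = 0$)
$b{\left(m,Y \right)} = Y + Y^{2} - 12 m$ ($b{\left(m,Y \right)} = \left(- 12 m + Y^{2}\right) + Y = \left(Y^{2} - 12 m\right) + Y = Y + Y^{2} - 12 m$)
$t{\left(k \right)} = 18$ ($t{\left(k \right)} = \left(-6\right) \left(-3\right) = 18$)
$H = -17$
$z{\left(G,P \right)} = -2 + \frac{72 + P + P^{2}}{G}$ ($z{\left(G,P \right)} = -2 + \frac{P + P^{2} - -72}{G} = -2 + \frac{P + P^{2} + 72}{G} = -2 + \frac{72 + P + P^{2}}{G}$)
$- 5 z{\left(t{\left(n \right)},H \right)} = - 5 \frac{72 - 17 + \left(-17\right)^{2} - 36}{18} = - 5 \frac{72 - 17 + 289 - 36}{18} = - 5 \cdot \frac{1}{18} \cdot 308 = \left(-5\right) \frac{154}{9} = - \frac{770}{9}$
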